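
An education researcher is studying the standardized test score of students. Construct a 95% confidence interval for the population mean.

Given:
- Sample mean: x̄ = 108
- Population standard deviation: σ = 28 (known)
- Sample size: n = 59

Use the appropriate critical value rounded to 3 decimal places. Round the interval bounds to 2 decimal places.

The population standard deviation σ is known, so use a z-interval (standard normal critical value).

For 95% confidence, z* = 1.96 (from standard normal table)

Standard error: SE = σ/√n = 28/√59 = 3.645290

Margin of error: E = z* × SE = 1.96 × 3.645290 = 7.1448

Z-interval: x̄ ± E = 108 ± 7.1448 = (100.8552, 115.1448)

Rounded to 2 decimal places:

(100.86, 115.14)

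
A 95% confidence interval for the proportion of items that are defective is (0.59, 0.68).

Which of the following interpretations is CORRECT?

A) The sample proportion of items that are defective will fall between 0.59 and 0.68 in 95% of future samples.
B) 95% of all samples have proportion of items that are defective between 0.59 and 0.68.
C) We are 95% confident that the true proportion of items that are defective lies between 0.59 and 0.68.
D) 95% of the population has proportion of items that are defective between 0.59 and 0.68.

A confidence interval represents our confidence in the procedure, not a probability statement about the parameter.

Key concept: If we repeated this sampling process many times and computed a 95% CI each time, about 95% of those intervals would contain the true population parameter.

For this specific interval (0.59, 0.68):
- Midpoint (point estimate): 0.635
- Margin of error: 0.045

The correct interpretation is the one stating confidence that the true parameter lies in the interval — option C.

C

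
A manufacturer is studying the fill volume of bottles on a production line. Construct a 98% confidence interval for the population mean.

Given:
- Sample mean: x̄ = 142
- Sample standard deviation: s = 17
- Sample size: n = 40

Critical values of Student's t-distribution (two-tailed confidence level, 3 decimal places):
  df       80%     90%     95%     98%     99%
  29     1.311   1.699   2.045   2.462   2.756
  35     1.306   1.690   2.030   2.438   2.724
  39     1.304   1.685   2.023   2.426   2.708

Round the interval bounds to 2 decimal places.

The population standard deviation σ is unknown (only the sample standard deviation s is given), so use a t-interval with df = n - 1 = 40 - 1 = 39.

For 98% confidence with df = 39, t* = 2.426 (from t-table)

Standard error: SE = s/√n = 17/√40 = 2.687936

Margin of error: E = t* × SE = 2.426 × 2.687936 = 6.5209

T-interval: x̄ ± E = 142 ± 6.5209 = (135.4791, 148.5209)

Rounded to 2 decimal places:

(135.48, 148.52)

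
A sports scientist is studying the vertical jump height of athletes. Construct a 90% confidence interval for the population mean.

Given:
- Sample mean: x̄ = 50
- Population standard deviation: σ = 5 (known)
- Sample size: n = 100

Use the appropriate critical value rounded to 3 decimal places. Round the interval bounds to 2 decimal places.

The population standard deviation σ is known, so use a z-interval (standard normal critical value).

For 90% confidence, z* = 1.645 (from standard normal table)

Standard error: SE = σ/√n = 5/√100 = 0.500000

Margin of error: E = z* × SE = 1.645 × 0.500000 = 0.8225

Z-interval: x̄ ± E = 50 ± 0.8225 = (49.1775, 50.8225)

Rounded to 2 decimal places:

(49.18, 50.82)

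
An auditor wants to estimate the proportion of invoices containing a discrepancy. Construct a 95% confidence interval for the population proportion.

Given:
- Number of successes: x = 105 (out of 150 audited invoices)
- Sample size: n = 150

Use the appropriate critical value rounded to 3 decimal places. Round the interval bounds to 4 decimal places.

Sample proportion: p̂ = 105/150 = 0.700000

Check conditions for normal approximation:
  np̂ = 105 ≥ 10 ✓
  n(1-p̂) = 45 ≥ 10 ✓

The sample is large enough, so use a z-interval (normal approximation) for the proportion.

For 95% confidence, z* = 1.96 (from standard normal table)

Standard error: SE = √(p̂(1-p̂)/n) = √(0.700000×0.300000/150) = 0.03741657

Margin of error: E = z* × SE = 1.96 × 0.03741657 = 0.073336

Z-interval: p̂ ± E = 0.700000 ± 0.073336 = (0.626664, 0.773336)

Rounded to 4 decimal places:

(0.6267, 0.7733)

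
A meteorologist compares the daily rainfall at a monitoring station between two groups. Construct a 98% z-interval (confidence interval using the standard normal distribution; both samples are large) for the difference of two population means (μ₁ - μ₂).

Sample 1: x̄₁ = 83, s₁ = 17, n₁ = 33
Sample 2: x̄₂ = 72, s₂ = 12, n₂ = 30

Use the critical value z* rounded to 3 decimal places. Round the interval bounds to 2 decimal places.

Both samples are large (n₁ = 33 ≥ 30, n₂ = 30 ≥ 30), so a z-interval for the difference of means applies.

Point estimate: x̄₁ - x̄₂ = 83 - 72 = 11

Standard error: SE = √(s₁²/n₁ + s₂²/n₂)
= √(17²/33 + 12²/30)
= √(8.757576 + 4.800000)
= 3.682061

For 98% confidence, z* = 2.326 (from standard normal table)
Margin of error: E = z* × SE = 2.326 × 3.682061 = 8.5645

Z-interval: (x̄₁ - x̄₂) ± E = 11 ± 8.5645 = (2.4355, 19.5645)

Rounded to 2 decimal places:

(2.44, 19.56)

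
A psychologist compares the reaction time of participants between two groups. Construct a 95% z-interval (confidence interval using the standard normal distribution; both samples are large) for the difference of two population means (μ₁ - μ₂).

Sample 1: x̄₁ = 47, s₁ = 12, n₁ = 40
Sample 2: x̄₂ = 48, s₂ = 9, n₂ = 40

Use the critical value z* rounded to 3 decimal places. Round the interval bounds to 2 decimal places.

Both samples are large (n₁ = 40 ≥ 30, n₂ = 40 ≥ 30), so a z-interval for the difference of means applies.

Point estimate: x̄₁ - x̄₂ = 47 - 48 = -1

Standard error: SE = √(s₁²/n₁ + s₂²/n₂)
= √(12²/40 + 9²/40)
= √(3.600000 + 2.025000)
= 2.371708

For 95% confidence, z* = 1.96 (from standard normal table)
Margin of error: E = z* × SE = 1.96 × 2.371708 = 4.6485

Z-interval: (x̄₁ - x̄₂) ± E = -1 ± 4.6485 = (-5.6485, 3.6485)

Rounded to 2 decimal places:

(-5.65, 3.65)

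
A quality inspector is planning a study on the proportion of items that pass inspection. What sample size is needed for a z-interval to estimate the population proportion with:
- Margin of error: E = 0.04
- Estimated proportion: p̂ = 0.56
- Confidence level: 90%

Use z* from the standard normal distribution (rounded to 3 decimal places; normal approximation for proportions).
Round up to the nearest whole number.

Using z* for proportion z-interval (normal approximation).

For 90% confidence, z* = 1.645 (from standard normal table)

Sample size formula for proportion z-interval: n = z*²p̂(1-p̂)/E²

n = 1.645² × 0.56 × 0.44 / 0.04²
  = 2.706025 × 0.2464 / 0.0016
  = 416.7278

Round up to the nearest whole number: n = 417

417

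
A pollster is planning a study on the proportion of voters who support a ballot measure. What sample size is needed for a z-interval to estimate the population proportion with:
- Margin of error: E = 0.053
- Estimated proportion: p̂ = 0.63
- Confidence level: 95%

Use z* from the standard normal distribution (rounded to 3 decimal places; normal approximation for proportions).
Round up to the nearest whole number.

Using z* for proportion z-interval (normal approximation).

For 95% confidence, z* = 1.96 (from standard normal table)

Sample size formula for proportion z-interval: n = z*²p̂(1-p̂)/E²

n = 1.96² × 0.63 × 0.37 / 0.053²
  = 3.8416 × 0.2331 / 0.002809
  = 318.7885

Round up to the nearest whole number: n = 319

319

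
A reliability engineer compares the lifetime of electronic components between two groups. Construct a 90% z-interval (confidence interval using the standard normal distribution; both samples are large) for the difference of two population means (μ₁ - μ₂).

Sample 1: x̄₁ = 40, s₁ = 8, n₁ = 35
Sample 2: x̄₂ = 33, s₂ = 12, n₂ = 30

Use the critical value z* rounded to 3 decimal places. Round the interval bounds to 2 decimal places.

Both samples are large (n₁ = 35 ≥ 30, n₂ = 30 ≥ 30), so a z-interval for the difference of means applies.

Point estimate: x̄₁ - x̄₂ = 40 - 33 = 7

Standard error: SE = √(s₁²/n₁ + s₂²/n₂)
= √(8²/35 + 12²/30)
= √(1.828571 + 4.800000)
= 2.574601

For 90% confidence, z* = 1.645 (from standard normal table)
Margin of error: E = z* × SE = 1.645 × 2.574601 = 4.2352

Z-interval: (x̄₁ - x̄₂) ± E = 7 ± 4.2352 = (2.7648, 11.2352)

Rounded to 2 decimal places:

(2.76, 11.24)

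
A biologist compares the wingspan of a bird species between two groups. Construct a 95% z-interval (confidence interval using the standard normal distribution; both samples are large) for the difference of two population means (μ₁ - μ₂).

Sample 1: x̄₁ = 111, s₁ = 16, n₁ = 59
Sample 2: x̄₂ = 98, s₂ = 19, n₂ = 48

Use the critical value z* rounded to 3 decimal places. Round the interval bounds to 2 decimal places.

Both samples are large (n₁ = 59 ≥ 30, n₂ = 48 ≥ 30), so a z-interval for the difference of means applies.

Point estimate: x̄₁ - x̄₂ = 111 - 98 = 13

Standard error: SE = √(s₁²/n₁ + s₂²/n₂)
= √(16²/59 + 19²/48)
= √(4.338983 + 7.520833)
= 3.443808

For 95% confidence, z* = 1.96 (from standard normal table)
Margin of error: E = z* × SE = 1.96 × 3.443808 = 6.7499

Z-interval: (x̄₁ - x̄₂) ± E = 13 ± 6.7499 = (6.2501, 19.7499)

Rounded to 2 decimal places:

(6.25, 19.75)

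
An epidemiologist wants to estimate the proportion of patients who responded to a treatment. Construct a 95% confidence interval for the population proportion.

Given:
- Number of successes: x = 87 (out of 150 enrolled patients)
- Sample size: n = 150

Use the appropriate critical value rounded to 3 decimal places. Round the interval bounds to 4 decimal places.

Sample proportion: p̂ = 87/150 = 0.580000

Check conditions for normal approximation:
  np̂ = 87 ≥ 10 ✓
  n(1-p̂) = 63 ≥ 10 ✓

The sample is large enough, so use a z-interval (normal approximation) for the proportion.

For 95% confidence, z* = 1.96 (from standard normal table)

Standard error: SE = √(p̂(1-p̂)/n) = √(0.580000×0.420000/150) = 0.04029888

Margin of error: E = z* × SE = 1.96 × 0.04029888 = 0.078986

Z-interval: p̂ ± E = 0.580000 ± 0.078986 = (0.501014, 0.658986)

Rounded to 4 decimal places:

(0.5010, 0.6590)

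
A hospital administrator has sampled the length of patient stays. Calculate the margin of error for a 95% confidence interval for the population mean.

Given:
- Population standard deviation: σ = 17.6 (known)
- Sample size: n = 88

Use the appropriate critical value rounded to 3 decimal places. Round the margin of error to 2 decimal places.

The population standard deviation σ is known, so use the z-interval margin of error formula.

For 95% confidence, z* = 1.96 (from standard normal table)

Margin of error formula for z-interval: E = z* × σ/√n

E = 1.96 × 17.6/√88
  = 1.96 × 1.876166
  = 3.6773

Rounded to 2 decimal places:

3.68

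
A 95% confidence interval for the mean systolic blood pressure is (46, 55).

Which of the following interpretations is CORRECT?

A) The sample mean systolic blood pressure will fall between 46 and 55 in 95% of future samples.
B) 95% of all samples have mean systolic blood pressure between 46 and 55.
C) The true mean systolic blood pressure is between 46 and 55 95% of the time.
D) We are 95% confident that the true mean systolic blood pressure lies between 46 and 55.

A confidence interval represents our confidence in the procedure, not a probability statement about the parameter.

Key concept: If we repeated this sampling process many times and computed a 95% CI each time, about 95% of those intervals would contain the true population parameter.

For this specific interval (46, 55):
- Midpoint (point estimate): 50.5
- Margin of error: 4.5

The correct interpretation is the one stating confidence that the true parameter lies in the interval — option D.

D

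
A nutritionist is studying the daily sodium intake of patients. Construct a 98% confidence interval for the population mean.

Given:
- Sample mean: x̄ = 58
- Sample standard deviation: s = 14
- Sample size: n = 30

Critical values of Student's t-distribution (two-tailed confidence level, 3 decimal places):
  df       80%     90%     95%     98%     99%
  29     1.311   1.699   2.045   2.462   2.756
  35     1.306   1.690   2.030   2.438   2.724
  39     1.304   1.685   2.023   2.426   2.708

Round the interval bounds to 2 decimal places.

The population standard deviation σ is unknown (only the sample standard deviation s is given), so use a t-interval with df = n - 1 = 30 - 1 = 29.

For 98% confidence with df = 29, t* = 2.462 (from t-table)

Standard error: SE = s/√n = 14/√30 = 2.556039

Margin of error: E = t* × SE = 2.462 × 2.556039 = 6.2930

T-interval: x̄ ± E = 58 ± 6.2930 = (51.7070, 64.2930)

Rounded to 2 decimal places:

(51.71, 64.29)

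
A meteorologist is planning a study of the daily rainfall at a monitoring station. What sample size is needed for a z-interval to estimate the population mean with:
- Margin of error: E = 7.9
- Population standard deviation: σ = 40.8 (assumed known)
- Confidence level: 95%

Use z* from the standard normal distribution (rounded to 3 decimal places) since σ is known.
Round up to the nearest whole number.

Using z* since population σ is known (z-interval formula).

For 95% confidence, z* = 1.96 (from standard normal table)

Sample size formula for z-interval: n = (z*σ/E)²

n = (1.96 × 40.8 / 7.9)²
  = (10.122532)²
  = 102.4656

Round up to the nearest whole number: n = 103

103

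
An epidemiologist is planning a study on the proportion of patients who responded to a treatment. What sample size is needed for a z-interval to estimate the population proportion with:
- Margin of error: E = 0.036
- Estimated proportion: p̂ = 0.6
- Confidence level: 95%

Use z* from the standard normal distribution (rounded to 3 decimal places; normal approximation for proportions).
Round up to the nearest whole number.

Using z* for proportion z-interval (normal approximation).

For 95% confidence, z* = 1.96 (from standard normal table)

Sample size formula for proportion z-interval: n = z*²p̂(1-p̂)/E²

n = 1.96² × 0.6 × 0.4 / 0.036²
  = 3.8416 × 0.24 / 0.001296
  = 711.4074

Round up to the nearest whole number: n = 712

712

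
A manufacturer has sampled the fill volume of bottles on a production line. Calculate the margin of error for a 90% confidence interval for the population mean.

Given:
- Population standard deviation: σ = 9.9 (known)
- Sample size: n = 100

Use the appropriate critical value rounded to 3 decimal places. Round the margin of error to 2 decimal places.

The population standard deviation σ is known, so use the z-interval margin of error formula.

For 90% confidence, z* = 1.645 (from standard normal table)

Margin of error formula for z-interval: E = z* × σ/√n

E = 1.645 × 9.9/√100
  = 1.645 × 0.990000
  = 1.6286

Rounded to 2 decimal places:

1.63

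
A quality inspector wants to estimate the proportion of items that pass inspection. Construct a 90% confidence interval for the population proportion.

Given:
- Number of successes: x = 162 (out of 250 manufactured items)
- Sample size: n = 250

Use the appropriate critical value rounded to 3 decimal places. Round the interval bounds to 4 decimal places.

Sample proportion: p̂ = 162/250 = 0.648000

Check conditions for normal approximation:
  np̂ = 162 ≥ 10 ✓
  n(1-p̂) = 88 ≥ 10 ✓

The sample is large enough, so use a z-interval (normal approximation) for the proportion.

For 90% confidence, z* = 1.645 (from standard normal table)

Standard error: SE = √(p̂(1-p̂)/n) = √(0.648000×0.352000/250) = 0.03020569

Margin of error: E = z* × SE = 1.645 × 0.03020569 = 0.049688

Z-interval: p̂ ± E = 0.648000 ± 0.049688 = (0.598312, 0.697688)

Rounded to 4 decimal places:

(0.5983, 0.6977)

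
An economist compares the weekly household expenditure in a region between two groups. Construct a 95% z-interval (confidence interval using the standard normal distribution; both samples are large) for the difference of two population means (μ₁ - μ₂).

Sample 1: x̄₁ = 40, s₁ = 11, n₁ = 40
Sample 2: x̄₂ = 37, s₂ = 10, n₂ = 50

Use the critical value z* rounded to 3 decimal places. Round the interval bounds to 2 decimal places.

Both samples are large (n₁ = 40 ≥ 30, n₂ = 50 ≥ 30), so a z-interval for the difference of means applies.

Point estimate: x̄₁ - x̄₂ = 40 - 37 = 3

Standard error: SE = √(s₁²/n₁ + s₂²/n₂)
= √(11²/40 + 10²/50)
= √(3.025000 + 2.000000)
= 2.241651

For 95% confidence, z* = 1.96 (from standard normal table)
Margin of error: E = z* × SE = 1.96 × 2.241651 = 4.3936

Z-interval: (x̄₁ - x̄₂) ± E = 3 ± 4.3936 = (-1.3936, 7.3936)

Rounded to 2 decimal places:

(-1.39, 7.39)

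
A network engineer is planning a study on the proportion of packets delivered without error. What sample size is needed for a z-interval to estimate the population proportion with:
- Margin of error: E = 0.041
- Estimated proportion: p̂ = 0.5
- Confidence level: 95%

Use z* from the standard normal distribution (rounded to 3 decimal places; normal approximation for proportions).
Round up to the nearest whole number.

Using z* for proportion z-interval (normal approximation).

For 95% confidence, z* = 1.96 (from standard normal table)

Sample size formula for proportion z-interval: n = z*²p̂(1-p̂)/E²

n = 1.96² × 0.5 × 0.5 / 0.041²
  = 3.8416 × 0.25 / 0.001681
  = 571.3266

Round up to the nearest whole number: n = 572

572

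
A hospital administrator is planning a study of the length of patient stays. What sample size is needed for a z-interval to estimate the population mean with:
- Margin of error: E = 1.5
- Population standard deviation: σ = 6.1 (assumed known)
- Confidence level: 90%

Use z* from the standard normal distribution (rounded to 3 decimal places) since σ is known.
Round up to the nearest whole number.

Using z* since population σ is known (z-interval formula).

For 90% confidence, z* = 1.645 (from standard normal table)

Sample size formula for z-interval: n = (z*σ/E)²

n = (1.645 × 6.1 / 1.5)²
  = (6.689667)²
  = 44.7516

Round up to the nearest whole number: n = 45

45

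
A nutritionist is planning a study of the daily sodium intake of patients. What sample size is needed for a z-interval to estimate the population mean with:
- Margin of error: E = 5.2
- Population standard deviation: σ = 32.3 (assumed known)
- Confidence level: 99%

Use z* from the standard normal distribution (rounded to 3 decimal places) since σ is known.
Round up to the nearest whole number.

Using z* since population σ is known (z-interval formula).

For 99% confidence, z* = 2.576 (from standard normal table)

Sample size formula for z-interval: n = (z*σ/E)²

n = (2.576 × 32.3 / 5.2)²
  = (16.000923)²
  = 256.0295

Round up to the nearest whole number: n = 257

257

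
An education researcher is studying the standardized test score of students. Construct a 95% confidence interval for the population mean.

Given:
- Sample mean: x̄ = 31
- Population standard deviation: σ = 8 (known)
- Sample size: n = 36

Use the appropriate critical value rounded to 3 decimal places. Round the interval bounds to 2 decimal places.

The population standard deviation σ is known, so use a z-interval (standard normal critical value).

For 95% confidence, z* = 1.96 (from standard normal table)

Standard error: SE = σ/√n = 8/√36 = 1.333333

Margin of error: E = z* × SE = 1.96 × 1.333333 = 2.6133

Z-interval: x̄ ± E = 31 ± 2.6133 = (28.3867, 33.6133)

Rounded to 2 decimal places:

(28.39, 33.61)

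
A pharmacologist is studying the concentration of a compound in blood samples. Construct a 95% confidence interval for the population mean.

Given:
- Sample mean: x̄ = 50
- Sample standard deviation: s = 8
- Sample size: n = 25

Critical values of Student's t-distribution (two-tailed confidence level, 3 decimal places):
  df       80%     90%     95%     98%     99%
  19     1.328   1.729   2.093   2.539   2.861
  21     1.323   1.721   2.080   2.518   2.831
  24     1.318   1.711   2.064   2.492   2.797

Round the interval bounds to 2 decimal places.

The population standard deviation σ is unknown (only the sample standard deviation s is given), so use a t-interval with df = n - 1 = 25 - 1 = 24.

For 95% confidence with df = 24, t* = 2.064 (from t-table)

Standard error: SE = s/√n = 8/√25 = 1.600000

Margin of error: E = t* × SE = 2.064 × 1.600000 = 3.3024

T-interval: x̄ ± E = 50 ± 3.3024 = (46.6976, 53.3024)

Rounded to 2 decimal places:

(46.70, 53.30)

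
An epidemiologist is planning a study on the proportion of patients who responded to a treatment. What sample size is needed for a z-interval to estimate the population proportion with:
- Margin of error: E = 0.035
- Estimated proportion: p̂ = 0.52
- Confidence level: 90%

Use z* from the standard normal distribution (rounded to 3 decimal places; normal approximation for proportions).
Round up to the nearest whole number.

Using z* for proportion z-interval (normal approximation).

For 90% confidence, z* = 1.645 (from standard normal table)

Sample size formula for proportion z-interval: n = z*²p̂(1-p̂)/E²

n = 1.645² × 0.52 × 0.48 / 0.035²
  = 2.706025 × 0.2496 / 0.001225
  = 551.3664

Round up to the nearest whole number: n = 552

552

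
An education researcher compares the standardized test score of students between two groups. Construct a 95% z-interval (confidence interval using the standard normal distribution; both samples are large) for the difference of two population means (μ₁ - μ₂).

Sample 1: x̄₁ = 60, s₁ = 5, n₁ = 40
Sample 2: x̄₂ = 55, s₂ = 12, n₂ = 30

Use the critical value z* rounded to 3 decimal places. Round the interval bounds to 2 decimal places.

Both samples are large (n₁ = 40 ≥ 30, n₂ = 30 ≥ 30), so a z-interval for the difference of means applies.

Point estimate: x̄₁ - x̄₂ = 60 - 55 = 5

Standard error: SE = √(s₁²/n₁ + s₂²/n₂)
= √(5²/40 + 12²/30)
= √(0.625000 + 4.800000)
= 2.329163

For 95% confidence, z* = 1.96 (from standard normal table)
Margin of error: E = z* × SE = 1.96 × 2.329163 = 4.5652

Z-interval: (x̄₁ - x̄₂) ± E = 5 ± 4.5652 = (0.4348, 9.5652)

Rounded to 2 decimal places:

(0.43, 9.57)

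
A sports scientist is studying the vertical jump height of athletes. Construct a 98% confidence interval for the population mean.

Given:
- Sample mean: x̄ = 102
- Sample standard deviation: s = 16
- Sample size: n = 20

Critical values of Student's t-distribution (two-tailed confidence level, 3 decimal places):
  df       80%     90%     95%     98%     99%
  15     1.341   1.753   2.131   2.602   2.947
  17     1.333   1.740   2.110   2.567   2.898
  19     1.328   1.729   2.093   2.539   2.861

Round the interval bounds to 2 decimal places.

The population standard deviation σ is unknown (only the sample standard deviation s is given), so use a t-interval with df = n - 1 = 20 - 1 = 19.

For 98% confidence with df = 19, t* = 2.539 (from t-table)

Standard error: SE = s/√n = 16/√20 = 3.577709

Margin of error: E = t* × SE = 2.539 × 3.577709 = 9.0838

T-interval: x̄ ± E = 102 ± 9.0838 = (92.9162, 111.0838)

Rounded to 2 decimal places:

(92.92, 111.08)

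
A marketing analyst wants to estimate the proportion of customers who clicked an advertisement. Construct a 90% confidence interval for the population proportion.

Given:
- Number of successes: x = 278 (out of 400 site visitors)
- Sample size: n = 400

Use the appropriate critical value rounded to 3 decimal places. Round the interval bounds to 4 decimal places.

Sample proportion: p̂ = 278/400 = 0.695000

Check conditions for normal approximation:
  np̂ = 278 ≥ 10 ✓
  n(1-p̂) = 122 ≥ 10 ✓

The sample is large enough, so use a z-interval (normal approximation) for the proportion.

For 90% confidence, z* = 1.645 (from standard normal table)

Standard error: SE = √(p̂(1-p̂)/n) = √(0.695000×0.305000/400) = 0.02302037

Margin of error: E = z* × SE = 1.645 × 0.02302037 = 0.037869

Z-interval: p̂ ± E = 0.695000 ± 0.037869 = (0.657131, 0.732869)

Rounded to 4 decimal places:

(0.6571, 0.7329)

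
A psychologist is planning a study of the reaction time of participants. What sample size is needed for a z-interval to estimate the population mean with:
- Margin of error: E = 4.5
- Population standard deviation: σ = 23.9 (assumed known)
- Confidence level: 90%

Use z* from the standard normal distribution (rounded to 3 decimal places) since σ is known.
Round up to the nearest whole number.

Using z* since population σ is known (z-interval formula).

For 90% confidence, z* = 1.645 (from standard normal table)

Sample size formula for z-interval: n = (z*σ/E)²

n = (1.645 × 23.9 / 4.5)²
  = (8.736778)²
  = 76.3313

Round up to the nearest whole number: n = 77

77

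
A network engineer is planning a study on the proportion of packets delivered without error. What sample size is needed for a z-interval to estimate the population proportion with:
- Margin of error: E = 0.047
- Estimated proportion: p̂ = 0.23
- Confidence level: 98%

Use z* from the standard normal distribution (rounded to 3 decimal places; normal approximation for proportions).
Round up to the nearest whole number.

Using z* for proportion z-interval (normal approximation).

For 98% confidence, z* = 2.326 (from standard normal table)

Sample size formula for proportion z-interval: n = z*²p̂(1-p̂)/E²

n = 2.326² × 0.23 × 0.77 / 0.047²
  = 5.410276 × 0.1771 / 0.002209
  = 433.7528

Round up to the nearest whole number: n = 434

434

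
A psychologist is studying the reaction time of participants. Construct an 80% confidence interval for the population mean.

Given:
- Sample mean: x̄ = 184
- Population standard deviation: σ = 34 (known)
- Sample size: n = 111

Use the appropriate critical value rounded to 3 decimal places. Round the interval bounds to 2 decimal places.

The population standard deviation σ is known, so use a z-interval (standard normal critical value).

For 80% confidence, z* = 1.282 (from standard normal table)

Standard error: SE = σ/√n = 34/√111 = 3.227137

Margin of error: E = z* × SE = 1.282 × 3.227137 = 4.1372

Z-interval: x̄ ± E = 184 ± 4.1372 = (179.8628, 188.1372)

Rounded to 2 decimal places:

(179.86, 188.14)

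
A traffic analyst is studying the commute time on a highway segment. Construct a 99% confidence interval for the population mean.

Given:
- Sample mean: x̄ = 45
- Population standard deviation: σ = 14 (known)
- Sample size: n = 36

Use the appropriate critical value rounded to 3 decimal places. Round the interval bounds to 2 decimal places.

The population standard deviation σ is known, so use a z-interval (standard normal critical value).

For 99% confidence, z* = 2.576 (from standard normal table)

Standard error: SE = σ/√n = 14/√36 = 2.333333

Margin of error: E = z* × SE = 2.576 × 2.333333 = 6.0107

Z-interval: x̄ ± E = 45 ± 6.0107 = (38.9893, 51.0107)

Rounded to 2 decimal places:

(38.99, 51.01)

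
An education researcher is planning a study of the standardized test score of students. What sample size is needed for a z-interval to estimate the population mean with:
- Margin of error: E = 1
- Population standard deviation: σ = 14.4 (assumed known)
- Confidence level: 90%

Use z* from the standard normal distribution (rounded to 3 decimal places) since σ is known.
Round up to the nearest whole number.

Using z* since population σ is known (z-interval formula).

For 90% confidence, z* = 1.645 (from standard normal table)

Sample size formula for z-interval: n = (z*σ/E)²

n = (1.645 × 14.4 / 1)²
  = (23.688000)²
  = 561.1213

Round up to the nearest whole number: n = 562

562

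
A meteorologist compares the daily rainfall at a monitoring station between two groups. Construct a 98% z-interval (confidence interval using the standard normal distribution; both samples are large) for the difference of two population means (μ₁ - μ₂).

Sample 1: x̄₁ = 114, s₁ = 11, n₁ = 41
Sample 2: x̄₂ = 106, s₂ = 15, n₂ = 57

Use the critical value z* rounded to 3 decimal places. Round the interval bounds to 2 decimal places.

Both samples are large (n₁ = 41 ≥ 30, n₂ = 57 ≥ 30), so a z-interval for the difference of means applies.

Point estimate: x̄₁ - x̄₂ = 114 - 106 = 8

Standard error: SE = √(s₁²/n₁ + s₂²/n₂)
= √(11²/41 + 15²/57)
= √(2.951220 + 3.947368)
= 2.626516

For 98% confidence, z* = 2.326 (from standard normal table)
Margin of error: E = z* × SE = 2.326 × 2.626516 = 6.1093

Z-interval: (x̄₁ - x̄₂) ± E = 8 ± 6.1093 = (1.8907, 14.1093)

Rounded to 2 decimal places:

(1.89, 14.11)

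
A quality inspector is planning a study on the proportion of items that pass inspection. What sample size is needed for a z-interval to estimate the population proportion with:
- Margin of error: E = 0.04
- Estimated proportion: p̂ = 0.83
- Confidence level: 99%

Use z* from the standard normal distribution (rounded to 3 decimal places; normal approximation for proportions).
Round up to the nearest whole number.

Using z* for proportion z-interval (normal approximation).

For 99% confidence, z* = 2.576 (from standard normal table)

Sample size formula for proportion z-interval: n = z*²p̂(1-p̂)/E²

n = 2.576² × 0.83 × 0.17 / 0.04²
  = 6.635776 × 0.1411 / 0.0016
  = 585.1925

Round up to the nearest whole number: n = 586

586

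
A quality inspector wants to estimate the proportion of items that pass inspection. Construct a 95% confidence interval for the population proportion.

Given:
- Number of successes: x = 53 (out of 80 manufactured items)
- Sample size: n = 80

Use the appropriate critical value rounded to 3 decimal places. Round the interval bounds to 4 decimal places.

Sample proportion: p̂ = 53/80 = 0.662500

Check conditions for normal approximation:
  np̂ = 53 ≥ 10 ✓
  n(1-p̂) = 27 ≥ 10 ✓

The sample is large enough, so use a z-interval (normal approximation) for the proportion.

For 95% confidence, z* = 1.96 (from standard normal table)

Standard error: SE = √(p̂(1-p̂)/n) = √(0.662500×0.337500/80) = 0.05286702

Margin of error: E = z* × SE = 1.96 × 0.05286702 = 0.103619

Z-interval: p̂ ± E = 0.662500 ± 0.103619 = (0.558881, 0.766119)

Rounded to 4 decimal places:

(0.5589, 0.7661)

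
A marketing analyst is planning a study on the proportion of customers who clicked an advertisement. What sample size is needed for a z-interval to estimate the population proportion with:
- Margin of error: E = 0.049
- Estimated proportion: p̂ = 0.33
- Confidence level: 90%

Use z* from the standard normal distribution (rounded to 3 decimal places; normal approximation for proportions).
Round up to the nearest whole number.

Using z* for proportion z-interval (normal approximation).

For 90% confidence, z* = 1.645 (from standard normal table)

Sample size formula for proportion z-interval: n = z*²p̂(1-p̂)/E²

n = 1.645² × 0.33 × 0.67 / 0.049²
  = 2.706025 × 0.2211 / 0.002401
  = 249.1887

Round up to the nearest whole number: n = 250

250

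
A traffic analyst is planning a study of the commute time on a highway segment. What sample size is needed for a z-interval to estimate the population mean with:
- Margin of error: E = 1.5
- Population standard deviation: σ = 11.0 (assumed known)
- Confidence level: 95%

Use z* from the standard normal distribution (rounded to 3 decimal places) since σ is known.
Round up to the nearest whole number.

Using z* since population σ is known (z-interval formula).

For 95% confidence, z* = 1.96 (from standard normal table)

Sample size formula for z-interval: n = (z*σ/E)²

n = (1.96 × 11.0 / 1.5)²
  = (14.373333)²
  = 206.5927

Round up to the nearest whole number: n = 207

207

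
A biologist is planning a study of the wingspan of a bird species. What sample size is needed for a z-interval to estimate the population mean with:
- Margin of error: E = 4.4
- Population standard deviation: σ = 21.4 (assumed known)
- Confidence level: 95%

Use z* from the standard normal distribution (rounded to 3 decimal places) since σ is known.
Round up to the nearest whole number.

Using z* since population σ is known (z-interval formula).

For 95% confidence, z* = 1.96 (from standard normal table)

Sample size formula for z-interval: n = (z*σ/E)²

n = (1.96 × 21.4 / 4.4)²
  = (9.532727)²
  = 90.8729

Round up to the nearest whole number: n = 91

91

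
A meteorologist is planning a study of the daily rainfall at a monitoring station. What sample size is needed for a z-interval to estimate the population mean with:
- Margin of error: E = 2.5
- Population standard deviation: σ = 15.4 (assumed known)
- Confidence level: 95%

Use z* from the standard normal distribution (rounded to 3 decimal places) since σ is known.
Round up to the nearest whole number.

Using z* since population σ is known (z-interval formula).

For 95% confidence, z* = 1.96 (from standard normal table)

Sample size formula for z-interval: n = (z*σ/E)²

n = (1.96 × 15.4 / 2.5)²
  = (12.073600)²
  = 145.7718

Round up to the nearest whole number: n = 146

146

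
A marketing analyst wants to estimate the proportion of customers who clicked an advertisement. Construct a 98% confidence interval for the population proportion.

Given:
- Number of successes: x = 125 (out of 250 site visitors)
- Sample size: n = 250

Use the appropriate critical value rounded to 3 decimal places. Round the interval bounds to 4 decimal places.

Sample proportion: p̂ = 125/250 = 0.500000

Check conditions for normal approximation:
  np̂ = 125 ≥ 10 ✓
  n(1-p̂) = 125 ≥ 10 ✓

The sample is large enough, so use a z-interval (normal approximation) for the proportion.

For 98% confidence, z* = 2.326 (from standard normal table)

Standard error: SE = √(p̂(1-p̂)/n) = √(0.500000×0.500000/250) = 0.03162278

Margin of error: E = z* × SE = 2.326 × 0.03162278 = 0.073555

Z-interval: p̂ ± E = 0.500000 ± 0.073555 = (0.426445, 0.573555)

Rounded to 4 decimal places:

(0.4264, 0.5736)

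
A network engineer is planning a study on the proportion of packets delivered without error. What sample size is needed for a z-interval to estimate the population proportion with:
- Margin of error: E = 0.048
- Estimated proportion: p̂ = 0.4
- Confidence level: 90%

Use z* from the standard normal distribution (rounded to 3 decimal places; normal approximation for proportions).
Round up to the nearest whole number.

Using z* for proportion z-interval (normal approximation).

For 90% confidence, z* = 1.645 (from standard normal table)

Sample size formula for proportion z-interval: n = z*²p̂(1-p̂)/E²

n = 1.645² × 0.4 × 0.6 / 0.048²
  = 2.706025 × 0.24 / 0.002304
  = 281.8776

Round up to the nearest whole number: n = 282

282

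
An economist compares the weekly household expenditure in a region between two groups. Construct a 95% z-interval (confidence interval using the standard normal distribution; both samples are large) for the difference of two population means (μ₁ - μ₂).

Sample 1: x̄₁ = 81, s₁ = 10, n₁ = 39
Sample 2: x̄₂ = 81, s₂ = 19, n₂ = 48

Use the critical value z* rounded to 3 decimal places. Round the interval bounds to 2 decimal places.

Both samples are large (n₁ = 39 ≥ 30, n₂ = 48 ≥ 30), so a z-interval for the difference of means applies.

Point estimate: x̄₁ - x̄₂ = 81 - 81 = 0

Standard error: SE = √(s₁²/n₁ + s₂²/n₂)
= √(10²/39 + 19²/48)
= √(2.564103 + 7.520833)
= 3.175679

For 95% confidence, z* = 1.96 (from standard normal table)
Margin of error: E = z* × SE = 1.96 × 3.175679 = 6.2243

Z-interval: (x̄₁ - x̄₂) ± E = 0 ± 6.2243 = (-6.2243, 6.2243)

Rounded to 2 decimal places:

(-6.22, 6.22)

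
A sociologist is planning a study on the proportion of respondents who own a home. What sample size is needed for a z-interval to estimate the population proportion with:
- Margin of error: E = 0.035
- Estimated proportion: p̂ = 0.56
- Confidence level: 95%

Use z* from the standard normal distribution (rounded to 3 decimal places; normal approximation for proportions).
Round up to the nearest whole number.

Using z* for proportion z-interval (normal approximation).

For 95% confidence, z* = 1.96 (from standard normal table)

Sample size formula for proportion z-interval: n = z*²p̂(1-p̂)/E²

n = 1.96² × 0.56 × 0.44 / 0.035²
  = 3.8416 × 0.2464 / 0.001225
  = 772.7104

Round up to the nearest whole number: n = 773

773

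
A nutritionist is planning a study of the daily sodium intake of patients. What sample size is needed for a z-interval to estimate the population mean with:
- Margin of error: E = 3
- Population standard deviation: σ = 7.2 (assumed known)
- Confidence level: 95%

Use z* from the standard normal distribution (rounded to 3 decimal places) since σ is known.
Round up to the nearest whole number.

Using z* since population σ is known (z-interval formula).

For 95% confidence, z* = 1.96 (from standard normal table)

Sample size formula for z-interval: n = (z*σ/E)²

n = (1.96 × 7.2 / 3)²
  = (4.704000)²
  = 22.1276

Round up to the nearest whole number: n = 23

23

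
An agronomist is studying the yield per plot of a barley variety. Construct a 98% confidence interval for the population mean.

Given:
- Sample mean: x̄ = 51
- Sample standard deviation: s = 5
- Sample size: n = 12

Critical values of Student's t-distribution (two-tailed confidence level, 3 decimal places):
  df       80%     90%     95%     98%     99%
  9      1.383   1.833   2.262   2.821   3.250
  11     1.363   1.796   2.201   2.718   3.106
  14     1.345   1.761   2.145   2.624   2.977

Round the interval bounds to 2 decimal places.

The population standard deviation σ is unknown (only the sample standard deviation s is given), so use a t-interval with df = n - 1 = 12 - 1 = 11.

For 98% confidence with df = 11, t* = 2.718 (from t-table)

Standard error: SE = s/√n = 5/√12 = 1.443376

Margin of error: E = t* × SE = 2.718 × 1.443376 = 3.9231

T-interval: x̄ ± E = 51 ± 3.9231 = (47.0769, 54.9231)

Rounded to 2 decimal places:

(47.08, 54.92)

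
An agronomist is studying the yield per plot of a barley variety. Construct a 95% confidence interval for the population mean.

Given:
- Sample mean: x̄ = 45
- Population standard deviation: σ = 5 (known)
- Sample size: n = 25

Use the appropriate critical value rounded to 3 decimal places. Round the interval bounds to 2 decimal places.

The population standard deviation σ is known, so use a z-interval (standard normal critical value).

For 95% confidence, z* = 1.96 (from standard normal table)

Standard error: SE = σ/√n = 5/√25 = 1.000000

Margin of error: E = z* × SE = 1.96 × 1.000000 = 1.9600

Z-interval: x̄ ± E = 45 ± 1.9600 = (43.0400, 46.9600)

Rounded to 2 decimal places:

(43.04, 46.96)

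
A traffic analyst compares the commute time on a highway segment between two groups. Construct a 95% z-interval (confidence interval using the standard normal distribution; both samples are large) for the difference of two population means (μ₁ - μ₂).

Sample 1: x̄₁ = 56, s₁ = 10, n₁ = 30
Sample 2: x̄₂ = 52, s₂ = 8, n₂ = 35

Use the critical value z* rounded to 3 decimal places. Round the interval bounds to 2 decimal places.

Both samples are large (n₁ = 30 ≥ 30, n₂ = 35 ≥ 30), so a z-interval for the difference of means applies.

Point estimate: x̄₁ - x̄₂ = 56 - 52 = 4

Standard error: SE = √(s₁²/n₁ + s₂²/n₂)
= √(10²/30 + 8²/35)
= √(3.333333 + 1.828571)
= 2.271983

For 95% confidence, z* = 1.96 (from standard normal table)
Margin of error: E = z* × SE = 1.96 × 2.271983 = 4.4531

Z-interval: (x̄₁ - x̄₂) ± E = 4 ± 4.4531 = (-0.4531, 8.4531)

Rounded to 2 decimal places:

(-0.45, 8.45)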